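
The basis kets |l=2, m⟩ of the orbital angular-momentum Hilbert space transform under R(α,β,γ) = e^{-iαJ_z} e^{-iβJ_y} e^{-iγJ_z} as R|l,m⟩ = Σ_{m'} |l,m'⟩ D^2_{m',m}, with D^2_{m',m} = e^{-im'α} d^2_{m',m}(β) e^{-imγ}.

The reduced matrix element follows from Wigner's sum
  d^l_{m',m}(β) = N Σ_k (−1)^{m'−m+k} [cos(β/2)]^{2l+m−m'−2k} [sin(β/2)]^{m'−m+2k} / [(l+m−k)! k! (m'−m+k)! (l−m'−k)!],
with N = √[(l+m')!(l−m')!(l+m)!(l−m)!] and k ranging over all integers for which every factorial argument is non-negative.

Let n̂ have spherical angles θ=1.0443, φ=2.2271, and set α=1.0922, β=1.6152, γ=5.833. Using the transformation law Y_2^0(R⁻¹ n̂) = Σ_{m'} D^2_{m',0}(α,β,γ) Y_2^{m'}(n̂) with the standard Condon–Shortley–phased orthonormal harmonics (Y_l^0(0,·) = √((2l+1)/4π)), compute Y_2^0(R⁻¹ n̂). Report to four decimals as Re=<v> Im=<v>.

Re=-0.2045 Im=0.0000

Need the full column D^2_{m',0} for m'=−2..2 at α=1.0922, β=1.6152, γ=5.833.
cos(β/2)=0.691235, sin(β/2)=0.722630
d^2_{-2,0}: single k=2 term ⇒ +0.611166;  D = -0.351920+0.499676i
d^2_{-1,0}: k∈[1..2] ⇒ +0.584613 -0.638925 = -0.054312;  D = -0.025012-0.048209i
d^2_{0,0}: k∈[0..2] ⇒ +0.228298 -0.998030 +0.272687 = -0.497044;  D = -0.497044+0.000000i
d^2_{1,0}: k∈[0..1] ⇒ -0.584613 +0.638925 = +0.054312;  D = +0.025012-0.048209i
d^2_{2,0}: single k=0 term ⇒ +0.611166;  D = -0.351920-0.499676i
Y_2^{m'}(θ=1.0443,φ=2.2271) and Σ D·Y over m':
  (-0.3519+0.4997i)·(-0.0737+0.2792i)  (-0.0250-0.0482i)·(-0.2048-0.2659i)  (-0.4970+0.0000i)·(-0.0765+0.0000i)  (+0.0250-0.0482i)·(+0.2048-0.2659i)  (-0.3519-0.4997i)·(-0.0737-0.2792i)
Y_2^0(R⁻¹ n̂) = -0.204479+0.000000i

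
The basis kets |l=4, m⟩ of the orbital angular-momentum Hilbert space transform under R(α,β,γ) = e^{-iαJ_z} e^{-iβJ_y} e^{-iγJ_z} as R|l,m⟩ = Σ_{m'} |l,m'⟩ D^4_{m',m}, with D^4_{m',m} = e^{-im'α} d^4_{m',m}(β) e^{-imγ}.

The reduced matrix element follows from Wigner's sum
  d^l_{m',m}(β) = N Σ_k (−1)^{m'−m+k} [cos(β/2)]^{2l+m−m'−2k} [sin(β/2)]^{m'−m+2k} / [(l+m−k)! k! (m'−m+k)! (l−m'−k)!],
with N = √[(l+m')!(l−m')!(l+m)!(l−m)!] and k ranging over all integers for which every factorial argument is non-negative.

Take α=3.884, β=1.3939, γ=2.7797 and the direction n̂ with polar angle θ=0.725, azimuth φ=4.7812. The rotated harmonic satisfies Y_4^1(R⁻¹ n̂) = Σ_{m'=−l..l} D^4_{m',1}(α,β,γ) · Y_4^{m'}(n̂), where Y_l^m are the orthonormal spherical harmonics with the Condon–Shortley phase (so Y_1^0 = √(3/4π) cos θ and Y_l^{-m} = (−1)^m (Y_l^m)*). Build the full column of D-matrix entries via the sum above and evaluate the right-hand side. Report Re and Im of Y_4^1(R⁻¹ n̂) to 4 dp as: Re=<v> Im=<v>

Need the full column D^4_{m',1} for m'=−4..4 at α=3.884, β=1.3939, γ=2.7797.
cos(β/2)=0.766803, sin(β/2)=0.641882
d^4_{-4,1}: single k=5 term ⇒ +0.367639;  D = +0.361028+0.069406i
d^4_{-3,1}: k∈[4..5] ⇒ +0.776383 -0.326414 = +0.449968;  D = -0.383025+0.236143i
d^4_{-2,1}: k∈[3..5] ⇒ +0.991519 -1.042160 +0.146052 = +0.095411;  D = +0.025992-0.091802i
d^4_{-1,1}: k∈[2..5] ⇒ +0.837558 -1.760671 +0.616865 -0.028816 = -0.335064;  D = -0.150698-0.299263i
d^4_{0,1}: k∈[1..4] ⇒ +0.447465 -1.881274 +1.318239 -0.153952 = -0.269522;  D = +0.252065+0.095423i
d^4_{1,1}: k∈[0..3] ⇒ +0.119529 -1.256337 +1.760671 -0.411243 = +0.212619;  D = +0.197412-0.078967i
d^4_{2,1}: k∈[0..2] ⇒ -0.424502 +1.487278 -0.694773 = +0.368003;  D = -0.159364+0.331706i
d^4_{3,1}: k∈[0..1] ⇒ +0.664791 -0.776383 = -0.111592;  D = +0.032394+0.106787i
d^4_{4,1}: single k=0 term ⇒ -0.524662;  D = -0.451656-0.266978i
Y_4^{m'}(θ=0.725,φ=4.7812) and Σ D·Y over m':
  (+0.3610+0.0694i)·(+0.0824-0.0233i)  (-0.3830+0.2361i)·(-0.0560-0.2674i)  (+0.0260-0.0918i)·(-0.4257+0.0590i)  (-0.1507-0.2993i)·(+0.0149+0.2159i)  (+0.2521+0.0954i)·(-0.2985+0.0000i)  (+0.1974-0.0790i)·(-0.0149+0.2159i)  (-0.1594+0.3317i)·(-0.4257-0.0590i)  (+0.0324+0.1068i)·(+0.0560-0.2674i)  (-0.4517-0.2670i)·(+0.0824+0.0233i)
Y_4^1(R⁻¹ n̂) = +0.198331-0.061539i

Re=0.1983 Im=-0.0615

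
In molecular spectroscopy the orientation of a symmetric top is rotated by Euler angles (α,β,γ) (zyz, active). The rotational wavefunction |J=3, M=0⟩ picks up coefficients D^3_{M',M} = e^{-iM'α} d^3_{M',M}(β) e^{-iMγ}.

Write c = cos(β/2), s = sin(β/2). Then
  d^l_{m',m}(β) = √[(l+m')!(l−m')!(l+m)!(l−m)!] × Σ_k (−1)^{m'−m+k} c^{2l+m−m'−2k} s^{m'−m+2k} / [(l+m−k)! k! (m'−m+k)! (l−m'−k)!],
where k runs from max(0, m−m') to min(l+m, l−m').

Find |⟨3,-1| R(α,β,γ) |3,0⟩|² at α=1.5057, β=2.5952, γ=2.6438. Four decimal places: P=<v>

First d^3_{-1,0}(β=2.5952), then the phase factors e^{-i(-1)α} and e^{-i(0)γ}:
Half-angle: c=0.269811, s=0.962913. N=√(2·24·6·6)=41.569219
Admissible k: 1..3 (factorial args all ≥0)
  k=1: (−1)^0·41.5692/(12)·0.2698^5·0.9629^1 = +0.004770
  k=2: (−1)^1·41.5692/(4)·0.2698^3·0.9629^3 = -0.182243
  k=3: (−1)^2·41.5692/(12)·0.2698^1·0.9629^5 = +0.773724
d^3_{-1,0}(2.5952) = +0.004770 -0.182243 +0.773724 = +0.596250
|D^3_{-1,0}|² = |d^3_{-1,0}(β)|² = (+0.596250)² = 0.355514 (the z-rotation phases have unit modulus)

P=0.3555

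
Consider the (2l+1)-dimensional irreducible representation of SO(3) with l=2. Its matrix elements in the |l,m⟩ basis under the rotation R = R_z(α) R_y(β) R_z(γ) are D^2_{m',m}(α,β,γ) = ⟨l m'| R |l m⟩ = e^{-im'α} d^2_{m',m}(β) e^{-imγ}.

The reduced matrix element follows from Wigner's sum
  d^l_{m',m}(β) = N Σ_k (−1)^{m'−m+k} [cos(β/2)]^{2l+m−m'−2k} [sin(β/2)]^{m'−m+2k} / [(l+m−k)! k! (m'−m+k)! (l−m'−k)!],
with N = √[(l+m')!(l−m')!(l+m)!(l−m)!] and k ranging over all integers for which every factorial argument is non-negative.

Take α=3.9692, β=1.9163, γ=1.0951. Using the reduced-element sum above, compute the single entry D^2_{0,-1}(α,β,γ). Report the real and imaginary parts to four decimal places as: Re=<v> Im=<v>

D^2_{0,-1}(3.9692,1.9163,1.0951) = e^{-i·0·3.9692}·d^2_{0,-1}(1.9163)·e^{-i·-1·1.0951}. Compute d first:
c=cos(1.9163/2)=0.575035, s=sin(1.9163/2)=0.818129; N=√[2·2·1·6]=4.898979
Admissible k: 0..1 (factorial args all ≥0)
  k=0: (−1)^1·4.8990/(2)·0.5750^3·0.8181^1 = -0.381048
  k=1: (−1)^2·4.8990/(2)·0.5750^1·0.8181^3 = +0.771321
d^2_{0,-1}(1.9163) = -0.381048 +0.771321 = +0.390273
Phases: e^{-i·(0)·3.9692}=+1.000000+0.000000i, e^{-i·(-1)·1.0951}=+0.457958+0.888974i ⇒ D=+0.178729+0.346943i

Re=0.1787 Im=0.3469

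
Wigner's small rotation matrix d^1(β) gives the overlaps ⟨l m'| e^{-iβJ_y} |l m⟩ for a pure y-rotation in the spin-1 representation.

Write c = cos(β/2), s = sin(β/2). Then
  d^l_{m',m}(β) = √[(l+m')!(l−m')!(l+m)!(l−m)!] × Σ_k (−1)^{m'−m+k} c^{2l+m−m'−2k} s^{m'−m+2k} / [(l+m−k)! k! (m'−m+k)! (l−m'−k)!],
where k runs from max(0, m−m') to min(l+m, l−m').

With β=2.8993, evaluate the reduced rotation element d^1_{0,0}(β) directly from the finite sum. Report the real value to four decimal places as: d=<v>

d=-0.9708

d^1_{0,0}(β=2.8993) via Wigner's sum:
With c≡cos(β/2)=0.120850 and s≡sin(β/2)=0.992671, N=[1·1·1·1]^{1/2}=1.000000
Admissible k: 0..1 (factorial args all ≥0)
  k=0: (−1)^0·1.0000/(1)·0.1209^2·0.9927^0 = +0.014605
  k=1: (−1)^1·1.0000/(1)·0.1209^0·0.9927^2 = -0.985395
d^1_{0,0}(2.8993) = +0.014605 -0.985395 = -0.970790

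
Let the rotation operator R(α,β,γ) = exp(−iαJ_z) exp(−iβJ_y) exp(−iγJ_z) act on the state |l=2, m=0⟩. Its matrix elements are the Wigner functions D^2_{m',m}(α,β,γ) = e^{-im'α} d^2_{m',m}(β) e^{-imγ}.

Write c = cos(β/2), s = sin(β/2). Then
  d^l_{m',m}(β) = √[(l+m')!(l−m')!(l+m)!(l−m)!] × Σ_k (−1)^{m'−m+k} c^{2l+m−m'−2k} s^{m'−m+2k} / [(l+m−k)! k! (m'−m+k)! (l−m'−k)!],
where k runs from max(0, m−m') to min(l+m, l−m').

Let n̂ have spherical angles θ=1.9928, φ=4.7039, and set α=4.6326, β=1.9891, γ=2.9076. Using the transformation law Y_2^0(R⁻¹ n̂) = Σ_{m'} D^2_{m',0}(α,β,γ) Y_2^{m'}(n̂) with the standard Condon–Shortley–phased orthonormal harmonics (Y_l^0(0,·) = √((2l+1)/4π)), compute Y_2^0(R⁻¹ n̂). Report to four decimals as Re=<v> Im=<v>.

Re=0.6268 Im=0.0000

Need the full column D^2_{m',0} for m'=−2..2 at α=4.6326, β=1.9891, γ=2.9076.
cos(β/2)=0.544880, sin(β/2)=0.838514
d^2_{-2,0}: single k=2 term ⇒ +0.511326;  D = -0.504830+0.081251i
d^2_{-1,0}: k∈[1..2] ⇒ +0.332268 -0.786878 = -0.454610;  D = +0.036234+0.453163i
d^2_{0,0}: k∈[0..2] ⇒ +0.088146 -0.834993 +0.494357 = -0.252489;  D = -0.252489+0.000000i
d^2_{1,0}: k∈[0..1] ⇒ -0.332268 +0.786878 = +0.454610;  D = -0.036234+0.453163i
d^2_{2,0}: single k=0 term ⇒ +0.511326;  D = -0.504830-0.081251i
Y_2^{m'}(θ=1.9928,φ=4.7039) and Σ D·Y over m':
  (-0.5048+0.0813i)·(-0.3214-0.0055i)  (+0.0362+0.4532i)·(+0.0025-0.2887i)  (-0.2525+0.0000i)·(-0.1567+0.0000i)  (-0.0362+0.4532i)·(-0.0025-0.2887i)  (-0.5048-0.0813i)·(-0.3214+0.0055i)
Y_2^0(R⁻¹ n̂) = +0.626766+0.000000i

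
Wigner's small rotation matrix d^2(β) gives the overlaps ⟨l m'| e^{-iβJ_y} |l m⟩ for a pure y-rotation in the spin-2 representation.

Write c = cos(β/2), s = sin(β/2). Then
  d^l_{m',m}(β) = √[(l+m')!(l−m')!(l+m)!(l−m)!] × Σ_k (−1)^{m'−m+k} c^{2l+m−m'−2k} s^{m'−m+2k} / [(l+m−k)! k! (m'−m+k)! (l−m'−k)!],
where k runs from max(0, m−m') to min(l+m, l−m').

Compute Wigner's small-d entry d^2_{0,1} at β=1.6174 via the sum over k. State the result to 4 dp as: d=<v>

d=-0.0570

d^2_{0,1}(β=1.6174) via Wigner's sum:
With c≡cos(β/2)=0.690439 and s≡sin(β/2)=0.723390, N=[2·2·6·1]^{1/2}=4.898979
Admissible k: 1..2 (factorial args all ≥0)
  k=1: (−1)^0·4.8990/(2)·0.6904^3·0.7234^1 = +0.583210
  k=2: (−1)^1·4.8990/(2)·0.6904^1·0.7234^3 = -0.640205
d^2_{0,1}(1.6174) = +0.583210 -0.640205 = -0.056995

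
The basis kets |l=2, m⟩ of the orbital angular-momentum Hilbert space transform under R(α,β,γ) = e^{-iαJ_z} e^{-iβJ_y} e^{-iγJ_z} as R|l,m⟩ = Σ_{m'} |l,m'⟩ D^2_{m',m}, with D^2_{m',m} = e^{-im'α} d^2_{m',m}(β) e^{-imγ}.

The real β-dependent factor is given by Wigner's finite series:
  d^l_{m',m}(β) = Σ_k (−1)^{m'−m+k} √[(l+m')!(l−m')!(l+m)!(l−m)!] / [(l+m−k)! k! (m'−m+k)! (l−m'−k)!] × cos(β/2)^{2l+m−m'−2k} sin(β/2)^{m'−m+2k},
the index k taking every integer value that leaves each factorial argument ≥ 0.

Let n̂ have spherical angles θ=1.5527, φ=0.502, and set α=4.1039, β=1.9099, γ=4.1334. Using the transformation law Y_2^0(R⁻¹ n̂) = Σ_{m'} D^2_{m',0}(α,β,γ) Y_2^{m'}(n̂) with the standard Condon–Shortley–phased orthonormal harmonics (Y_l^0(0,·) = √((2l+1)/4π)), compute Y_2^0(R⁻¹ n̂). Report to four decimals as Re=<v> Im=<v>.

Need the full column D^2_{m',0} for m'=−2..2 at α=4.1039, β=1.9099, γ=4.1334.
cos(β/2)=0.577650, sin(β/2)=0.816285
d^2_{-2,0}: single k=2 term ⇒ +0.544613;  D = -0.188699+0.510878i
d^2_{-1,0}: k∈[1..2] ⇒ +0.385399 -0.769600 = -0.384201;  D = +0.219620+0.315242i
d^2_{0,0}: k∈[0..2] ⇒ +0.111342 -0.889349 +0.443984 = -0.334024;  D = -0.334024+0.000000i
d^2_{1,0}: k∈[0..1] ⇒ -0.385399 +0.769600 = +0.384201;  D = -0.219620+0.315242i
d^2_{2,0}: single k=0 term ⇒ +0.544613;  D = -0.188699-0.510878i
Y_2^{m'}(θ=1.5527,φ=0.502) and Σ D·Y over m':
  (-0.1887+0.5109i)·(+0.2073-0.3258i)  (+0.2196+0.3152i)·(+0.0123-0.0067i)  (-0.3340+0.0000i)·(-0.3151+0.0000i)  (-0.2196+0.3152i)·(-0.0123-0.0067i)  (-0.1887-0.5109i)·(+0.2073+0.3258i)
Y_2^0(R⁻¹ n̂) = +0.369471+0.000000i

Re=0.3695 Im=0.0000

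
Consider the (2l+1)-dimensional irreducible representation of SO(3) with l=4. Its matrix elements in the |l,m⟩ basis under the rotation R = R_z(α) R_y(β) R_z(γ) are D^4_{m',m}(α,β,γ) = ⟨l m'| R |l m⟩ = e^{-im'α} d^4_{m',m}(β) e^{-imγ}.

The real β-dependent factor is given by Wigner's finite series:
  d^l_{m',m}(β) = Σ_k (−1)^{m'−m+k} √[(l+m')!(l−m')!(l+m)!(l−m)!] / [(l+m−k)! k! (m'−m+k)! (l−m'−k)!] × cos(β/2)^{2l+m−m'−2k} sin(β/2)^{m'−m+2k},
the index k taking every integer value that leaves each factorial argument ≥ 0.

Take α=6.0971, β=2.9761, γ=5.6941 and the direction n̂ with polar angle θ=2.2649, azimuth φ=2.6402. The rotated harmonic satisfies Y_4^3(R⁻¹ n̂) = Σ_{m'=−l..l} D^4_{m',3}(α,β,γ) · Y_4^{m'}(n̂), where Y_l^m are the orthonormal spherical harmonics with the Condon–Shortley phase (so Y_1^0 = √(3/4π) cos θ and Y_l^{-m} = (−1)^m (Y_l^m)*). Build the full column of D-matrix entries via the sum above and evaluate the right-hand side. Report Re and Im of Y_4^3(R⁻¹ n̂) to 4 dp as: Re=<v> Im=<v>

Need the full column D^4_{m',3} for m'=−4..4 at α=6.0971, β=2.9761, γ=5.6941.
cos(β/2)=0.082652, sin(β/2)=0.996578
d^4_{-4,3}: single k=7 term ⇒ +0.228233;  D = +0.118882+0.194827i
d^4_{-3,3}: k∈[6..7] ⇒ +0.046846 -0.972953 = -0.926107;  D = -0.327800-0.866153i
d^4_{-2,3}: k∈[5..6] ⇒ +0.006230 -0.301924 = -0.295694;  D = -0.051690-0.291141i
d^4_{-1,3}: k∈[4..5] ⇒ +0.000609 -0.053118 = -0.052509;  D = +0.000545-0.052507i
d^4_{0,3}: k∈[3..4] ⇒ +0.000045 -0.006567 = -0.006522;  D = +0.001273-0.006397i
d^4_{1,3}: k∈[2..3] ⇒ +0.000003 -0.000609 = -0.000606;  D = +0.000226-0.000563i
d^4_{2,3}: k∈[1..2] ⇒ +0.000000 -0.000043 = -0.000043;  D = +0.000023-0.000036i
d^4_{3,3}: k∈[0..1] ⇒ +0.000000 -0.000002 = -0.000002;  D = +0.000002-0.000002i
d^4_{4,3}: single k=0 term ⇒ -0.000000;  D = +0.000000-0.000000i
Y_4^{m'}(θ=2.2649,φ=2.6402) and Σ D·Y over m':
  (+0.1189+0.1948i)·(-0.0651+0.1401i)  (-0.3278-0.8662i)·(+0.0242+0.3628i)  (-0.0517-0.2911i)·(+0.1982+0.3106i)  (+0.0005-0.0525i)·(-0.0276-0.0152i)  (+0.0013-0.0064i)·(-0.3613+0.0000i)  (+0.0002-0.0006i)·(+0.0276-0.0152i)  (+0.0000-0.0000i)·(+0.1982-0.3106i)  (+0.0000-0.0000i)·(-0.0242+0.3628i)  (+0.0000-0.0000i)·(-0.0651-0.1401i)
Y_4^3(R⁻¹ n̂) = +0.350174-0.205952i

Re=0.3502 Im=-0.2060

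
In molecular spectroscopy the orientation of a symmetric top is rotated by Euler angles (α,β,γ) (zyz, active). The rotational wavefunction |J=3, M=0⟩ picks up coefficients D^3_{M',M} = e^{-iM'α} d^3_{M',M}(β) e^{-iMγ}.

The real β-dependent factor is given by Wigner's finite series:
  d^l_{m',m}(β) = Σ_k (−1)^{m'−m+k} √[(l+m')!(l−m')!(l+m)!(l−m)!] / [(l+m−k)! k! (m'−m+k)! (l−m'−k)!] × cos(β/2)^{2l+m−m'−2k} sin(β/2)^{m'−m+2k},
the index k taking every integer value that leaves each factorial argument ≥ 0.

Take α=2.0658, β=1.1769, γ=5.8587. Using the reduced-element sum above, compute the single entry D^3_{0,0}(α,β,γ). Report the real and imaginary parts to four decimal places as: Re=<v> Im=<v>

Split into d^3_{0,0}(β=1.1769) × two z-phases.
With c≡cos(β/2)=0.831802 and s≡sin(β/2)=0.555072, N=[6·6·6·6]^{1/2}=36.000000
k: max(0,(0)−(0))=0 … min(3+(0),3−(0))=3
  k=0: (−1)^0·36.0000/(36)·0.8318^6·0.5551^0 = +0.331223
  k=1: (−1)^1·36.0000/(4)·0.8318^4·0.5551^2 = -1.327461
  k=2: (−1)^2·36.0000/(4)·0.8318^2·0.5551^4 = +0.591127
  k=3: (−1)^3·36.0000/(36)·0.8318^0·0.5551^6 = -0.029248
d^3_{0,0}(1.1769) = +0.331223 -1.327461 +0.591127 -0.029248 = -0.434359
Attach z-rotation phases: D = e^{-i(0)(2.0658)}·(-0.434359)·e^{-i(0)(5.8587)} = -0.434359+0.000000i

Re=-0.4344 Im=0.0000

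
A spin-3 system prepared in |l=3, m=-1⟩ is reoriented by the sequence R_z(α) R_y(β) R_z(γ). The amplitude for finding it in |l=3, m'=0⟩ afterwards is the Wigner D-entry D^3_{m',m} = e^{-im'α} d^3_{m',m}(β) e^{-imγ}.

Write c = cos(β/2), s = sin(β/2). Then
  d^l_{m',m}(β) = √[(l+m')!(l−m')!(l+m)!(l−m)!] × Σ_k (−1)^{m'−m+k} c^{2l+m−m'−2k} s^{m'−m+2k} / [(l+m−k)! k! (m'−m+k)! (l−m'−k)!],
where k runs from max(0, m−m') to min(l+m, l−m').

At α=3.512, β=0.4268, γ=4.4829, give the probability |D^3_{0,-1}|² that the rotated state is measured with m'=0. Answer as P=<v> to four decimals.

D^3_{0,-1}(3.512,0.4268,4.4829) = e^{-i·0·3.512}·d^3_{0,-1}(0.4268)·e^{-i·-1·4.4829}. Compute d first:
With c≡cos(β/2)=0.977316 and s≡sin(β/2)=0.211784, N=[6·6·2·24]^{1/2}=41.569219
Admissible k: 0..2 (factorial args all ≥0)
  k=0: (−1)^1·41.5692/(12)·0.9773^5·0.2118^1 = -0.654124
  k=1: (−1)^2·41.5692/(4)·0.9773^3·0.2118^3 = +0.092150
  k=2: (−1)^3·41.5692/(12)·0.9773^1·0.2118^5 = -0.001442
d^3_{0,-1}(0.4268) = -0.654124 +0.092150 -0.001442 = -0.563416
|D^3_{0,-1}|² = |d^3_{0,-1}(β)|² = (-0.563416)² = 0.317437 (the z-rotation phases have unit modulus)

P=0.3174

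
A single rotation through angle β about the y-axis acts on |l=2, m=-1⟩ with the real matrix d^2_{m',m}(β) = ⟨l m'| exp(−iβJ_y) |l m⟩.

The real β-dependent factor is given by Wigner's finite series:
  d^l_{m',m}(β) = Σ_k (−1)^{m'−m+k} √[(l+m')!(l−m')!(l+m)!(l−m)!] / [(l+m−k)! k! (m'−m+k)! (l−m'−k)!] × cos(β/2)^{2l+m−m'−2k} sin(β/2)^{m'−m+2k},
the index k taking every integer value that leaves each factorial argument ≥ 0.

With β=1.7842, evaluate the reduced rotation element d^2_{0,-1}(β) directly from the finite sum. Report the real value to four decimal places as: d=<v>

d=0.2535

d^2_{0,-1}(β=1.7842) via Wigner's sum:
With c≡cos(β/2)=0.627779 and s≡sin(β/2)=0.778392, N=[2·2·1·6]^{1/2}=4.898979
k∈{0,1} keeps every argument non-negative
  k=0: (−1)^1·4.8990/(2)·0.6278^3·0.7784^1 = -0.471730
  k=1: (−1)^2·4.8990/(2)·0.6278^1·0.7784^3 = +0.725232
d^2_{0,-1}(1.7842) = -0.471730 +0.725232 = +0.253502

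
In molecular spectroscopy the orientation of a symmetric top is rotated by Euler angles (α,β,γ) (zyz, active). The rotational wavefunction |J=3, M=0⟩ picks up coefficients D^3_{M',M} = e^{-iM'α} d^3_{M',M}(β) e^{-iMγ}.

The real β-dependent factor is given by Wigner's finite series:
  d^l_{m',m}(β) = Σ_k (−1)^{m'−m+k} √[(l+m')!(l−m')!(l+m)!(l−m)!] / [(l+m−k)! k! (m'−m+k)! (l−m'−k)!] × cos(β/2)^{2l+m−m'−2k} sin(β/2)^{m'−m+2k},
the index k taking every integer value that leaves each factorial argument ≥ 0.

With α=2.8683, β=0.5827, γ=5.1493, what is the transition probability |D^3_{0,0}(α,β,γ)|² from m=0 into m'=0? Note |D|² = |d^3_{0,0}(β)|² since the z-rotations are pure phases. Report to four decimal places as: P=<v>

First d^3_{0,0}(β=0.5827), then the phase factors e^{-i(0)α} and e^{-i(0)γ}:
c=cos(0.5827/2)=0.957857, s=sin(0.5827/2)=0.287246; N=√[6·6·6·6]=36.000000
k: max(0,(0)−(0))=0 … min(3+(0),3−(0))=3
  k=0: (−1)^0·36.0000/(36)·0.9579^6·0.2872^0 = +0.772332
  k=1: (−1)^1·36.0000/(4)·0.9579^4·0.2872^2 = -0.625103
  k=2: (−1)^2·36.0000/(4)·0.9579^2·0.2872^4 = +0.056216
  k=3: (−1)^3·36.0000/(36)·0.9579^0·0.2872^6 = -0.000562
d^3_{0,0}(0.5827) = +0.772332 -0.625103 +0.056216 -0.000562 = +0.202882
|D^3_{0,0}|² = |d^3_{0,0}(β)|² = (+0.202882)² = 0.041161 (the z-rotation phases have unit modulus)

P=0.0412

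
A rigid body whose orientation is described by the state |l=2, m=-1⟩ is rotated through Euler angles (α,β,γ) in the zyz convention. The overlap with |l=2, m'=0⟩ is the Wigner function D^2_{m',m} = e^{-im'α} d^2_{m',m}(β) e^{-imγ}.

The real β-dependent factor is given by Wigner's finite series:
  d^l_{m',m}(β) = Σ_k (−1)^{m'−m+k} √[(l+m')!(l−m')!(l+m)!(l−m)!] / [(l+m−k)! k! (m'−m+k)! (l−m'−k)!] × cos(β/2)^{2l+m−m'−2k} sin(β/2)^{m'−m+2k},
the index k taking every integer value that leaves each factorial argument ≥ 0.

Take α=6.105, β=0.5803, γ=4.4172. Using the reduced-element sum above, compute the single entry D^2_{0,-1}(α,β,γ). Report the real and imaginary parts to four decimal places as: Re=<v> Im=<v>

Re=0.1634 Im=0.5373

D^2_{0,-1}(6.105,0.5803,4.4172) = e^{-i·0·6.105}·d^2_{0,-1}(0.5803)·e^{-i·-1·4.4172}. Compute d first:
Half-angle: c=0.958201, s=0.286096. N=√(2·2·1·6)=4.898979
The bounds max(0,m−m')=0 and min(l+m,l−m')=1 give 2 terms
  k=0: (−1)^1·4.8990/(2)·0.9582^3·0.2861^1 = -0.616534
  k=1: (−1)^2·4.8990/(2)·0.9582^1·0.2861^3 = +0.054963
d^2_{0,-1}(0.5803) = -0.616534 +0.054963 = -0.561572
Attach z-rotation phases: D = e^{-i(0)(6.105)}·(-0.561572)·e^{-i(-1)(4.4172)} = +0.163373+0.537282i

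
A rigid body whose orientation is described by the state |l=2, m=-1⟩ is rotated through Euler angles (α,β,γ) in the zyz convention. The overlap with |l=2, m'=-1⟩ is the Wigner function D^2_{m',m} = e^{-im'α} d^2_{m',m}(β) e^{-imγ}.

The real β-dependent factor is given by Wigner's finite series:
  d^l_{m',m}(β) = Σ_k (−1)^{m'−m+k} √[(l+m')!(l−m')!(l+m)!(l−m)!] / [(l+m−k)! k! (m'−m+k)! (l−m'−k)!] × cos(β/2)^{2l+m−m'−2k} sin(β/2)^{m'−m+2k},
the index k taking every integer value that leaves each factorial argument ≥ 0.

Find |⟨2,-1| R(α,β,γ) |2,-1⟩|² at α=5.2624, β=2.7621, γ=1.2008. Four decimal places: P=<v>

Split into d^2_{-1,-1}(β=2.7621) × two z-phases.
c=cos(2.7621/2)=0.188610, s=sin(2.7621/2)=0.982052; N=√[1·6·1·6]=6.000000
k: max(0,(-1)−(-1))=0 … min(2+(-1),2−(-1))=1
  k=0: (−1)^0·6.0000/(6)·0.1886^4·0.9821^0 = +0.001265
  k=1: (−1)^1·6.0000/(2)·0.1886^2·0.9821^2 = -0.102924
d^2_{-1,-1}(2.7621) = +0.001265 -0.102924 = -0.101659
|D^2_{-1,-1}|² = |d^2_{-1,-1}(β)|² = (-0.101659)² = 0.010335 (the z-rotation phases have unit modulus)

P=0.0103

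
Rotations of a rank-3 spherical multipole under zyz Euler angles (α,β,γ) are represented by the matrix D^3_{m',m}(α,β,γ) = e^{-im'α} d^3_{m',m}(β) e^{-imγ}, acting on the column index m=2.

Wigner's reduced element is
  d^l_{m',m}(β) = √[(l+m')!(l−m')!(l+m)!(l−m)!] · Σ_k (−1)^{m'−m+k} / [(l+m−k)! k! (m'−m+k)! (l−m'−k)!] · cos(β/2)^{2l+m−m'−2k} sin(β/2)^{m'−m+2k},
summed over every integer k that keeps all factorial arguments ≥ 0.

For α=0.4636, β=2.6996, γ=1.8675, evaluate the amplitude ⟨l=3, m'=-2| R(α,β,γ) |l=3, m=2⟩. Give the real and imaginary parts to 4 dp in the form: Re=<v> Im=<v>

First d^3_{-2,2}(β=2.6996), then the phase factors e^{-i(-2)α} and e^{-i(2)γ}:
c=cos(2.6996/2)=0.219202, s=sin(2.6996/2)=0.975680; N=√[1·120·120·1]=120.000000
The bounds max(0,m−m')=4 and min(l+m,l−m')=5 give 2 terms
  k=4: (−1)^0·120.0000/(24)·0.2192^2·0.9757^4 = +0.217714
  k=5: (−1)^1·120.0000/(120)·0.2192^0·0.9757^6 = -0.862667
d^3_{-2,2}(2.6996) = +0.217714 -0.862667 = -0.644953
Attach z-rotation phases: D = e^{-i(-2)(0.4636)}·(-0.644953)·e^{-i(2)(1.8675)} = +0.609355+0.211305i

Re=0.6094 Im=0.2113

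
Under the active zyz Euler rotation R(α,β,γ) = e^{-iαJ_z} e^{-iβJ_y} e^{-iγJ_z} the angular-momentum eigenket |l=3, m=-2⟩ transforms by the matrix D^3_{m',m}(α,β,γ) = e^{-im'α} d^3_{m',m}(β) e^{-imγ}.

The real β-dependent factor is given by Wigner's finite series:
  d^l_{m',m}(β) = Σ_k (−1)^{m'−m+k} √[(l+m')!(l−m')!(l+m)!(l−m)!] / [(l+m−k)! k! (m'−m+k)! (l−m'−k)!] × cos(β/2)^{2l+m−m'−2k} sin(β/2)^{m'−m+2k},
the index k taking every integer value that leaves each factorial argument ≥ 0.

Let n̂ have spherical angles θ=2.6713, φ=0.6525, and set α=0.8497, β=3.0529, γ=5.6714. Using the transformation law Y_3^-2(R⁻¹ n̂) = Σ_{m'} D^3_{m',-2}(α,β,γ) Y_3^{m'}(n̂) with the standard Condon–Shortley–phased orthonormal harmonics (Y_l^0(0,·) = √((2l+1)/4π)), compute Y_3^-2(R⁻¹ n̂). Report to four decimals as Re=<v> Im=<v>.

Re=-0.0174 Im=-0.1316

Need the full column D^3_{m',-2} for m'=−3..3 at α=0.8497, β=3.0529, γ=5.6714.
cos(β/2)=0.044332, sin(β/2)=0.999017
d^3_{-3,-2}: single k=1 term ⇒ +0.000000;  D = +0.000000+0.000000i
d^3_{-2,-2}: k∈[0..1] ⇒ +0.000000 -0.000019 = -0.000019;  D = -0.000017-0.000009i
d^3_{-1,-2}: k∈[0..1] ⇒ -0.000001 +0.000549 = +0.000549;  D = +0.000511-0.000200i
d^3_{0,-2}: k∈[0..1] ⇒ +0.000021 -0.010722 = -0.010701;  D = -0.003641+0.010062i
d^3_{1,-2}: k∈[0..1] ⇒ -0.000549 +0.139502 = +0.138952;  D = -0.066919-0.121777i
d^3_{2,-2}: k∈[0..1] ⇒ +0.009788 -0.994116 = -0.984328;  D = +0.960898+0.213486i
d^3_{3,-2}: single k=0 term ⇒ -0.108058;  D = +0.087245-0.063756i
Y_3^{m'}(θ=2.6713,φ=0.6525) and Σ D·Y over m':
  (+0.0000+0.0000i)·(-0.0146-0.0360i)  (-0.0000-0.0000i)·(-0.0491+0.1805i)  (+0.0005-0.0002i)·(+0.3460-0.2644i)  (-0.0036+0.0101i)·(-0.3238+0.0000i)  (-0.0669-0.1218i)·(-0.3460-0.2644i)  (+0.9609+0.2135i)·(-0.0491-0.1805i)  (+0.0872-0.0638i)·(+0.0146-0.0360i)
Y_3^-2(R⁻¹ n̂) = -0.017436-0.131648i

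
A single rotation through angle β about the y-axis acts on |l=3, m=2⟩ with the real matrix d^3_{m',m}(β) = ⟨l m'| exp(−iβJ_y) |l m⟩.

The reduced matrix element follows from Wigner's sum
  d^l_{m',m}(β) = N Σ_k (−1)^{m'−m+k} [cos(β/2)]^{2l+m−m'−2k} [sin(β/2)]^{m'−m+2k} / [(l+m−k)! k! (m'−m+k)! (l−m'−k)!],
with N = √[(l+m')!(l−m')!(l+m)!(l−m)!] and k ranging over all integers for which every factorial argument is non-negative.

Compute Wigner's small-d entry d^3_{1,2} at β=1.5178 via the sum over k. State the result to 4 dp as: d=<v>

d^3_{1,2}(β=1.5178) via Wigner's sum:
c=cos(1.5178/2)=0.725593, s=sin(1.5178/2)=0.688124; N=√[24·2·120·1]=75.894664
k∈{1,2} keeps every argument non-negative
  k=1: (−1)^0·75.8947/(24)·0.7256^5·0.6881^1 = +0.437656
  k=2: (−1)^1·75.8947/(12)·0.7256^3·0.6881^3 = -0.787244
d^3_{1,2}(1.5178) = +0.437656 -0.787244 = -0.349588

d=-0.3496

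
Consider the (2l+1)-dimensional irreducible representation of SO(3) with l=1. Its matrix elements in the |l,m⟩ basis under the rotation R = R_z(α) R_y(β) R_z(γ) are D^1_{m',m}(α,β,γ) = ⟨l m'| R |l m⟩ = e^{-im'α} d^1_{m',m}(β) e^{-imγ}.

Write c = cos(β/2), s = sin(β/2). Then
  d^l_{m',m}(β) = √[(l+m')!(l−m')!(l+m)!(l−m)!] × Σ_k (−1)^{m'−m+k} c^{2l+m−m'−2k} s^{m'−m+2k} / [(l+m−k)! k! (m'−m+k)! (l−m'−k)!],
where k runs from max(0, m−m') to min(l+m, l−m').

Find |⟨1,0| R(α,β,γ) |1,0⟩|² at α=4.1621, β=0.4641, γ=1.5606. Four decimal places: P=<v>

D^1_{0,0}(4.1621,0.4641,1.5606) = e^{-i·0·4.1621}·d^1_{0,0}(0.4641)·e^{-i·0·1.5606}. Compute d first:
Half-angle: c=0.973197, s=0.229973. N=√(1·1·1·1)=1.000000
k: max(0,(0)−(0))=0 … min(1+(0),1−(0))=1
  k=0: (−1)^0·1.0000/(1)·0.9732^2·0.2300^0 = +0.947112
  k=1: (−1)^1·1.0000/(1)·0.9732^0·0.2300^2 = -0.052888
d^1_{0,0}(0.4641) = +0.947112 -0.052888 = +0.894225
|D^1_{0,0}|² = |d^1_{0,0}(β)|² = (+0.894225)² = 0.799638 (the z-rotation phases have unit modulus)

P=0.7996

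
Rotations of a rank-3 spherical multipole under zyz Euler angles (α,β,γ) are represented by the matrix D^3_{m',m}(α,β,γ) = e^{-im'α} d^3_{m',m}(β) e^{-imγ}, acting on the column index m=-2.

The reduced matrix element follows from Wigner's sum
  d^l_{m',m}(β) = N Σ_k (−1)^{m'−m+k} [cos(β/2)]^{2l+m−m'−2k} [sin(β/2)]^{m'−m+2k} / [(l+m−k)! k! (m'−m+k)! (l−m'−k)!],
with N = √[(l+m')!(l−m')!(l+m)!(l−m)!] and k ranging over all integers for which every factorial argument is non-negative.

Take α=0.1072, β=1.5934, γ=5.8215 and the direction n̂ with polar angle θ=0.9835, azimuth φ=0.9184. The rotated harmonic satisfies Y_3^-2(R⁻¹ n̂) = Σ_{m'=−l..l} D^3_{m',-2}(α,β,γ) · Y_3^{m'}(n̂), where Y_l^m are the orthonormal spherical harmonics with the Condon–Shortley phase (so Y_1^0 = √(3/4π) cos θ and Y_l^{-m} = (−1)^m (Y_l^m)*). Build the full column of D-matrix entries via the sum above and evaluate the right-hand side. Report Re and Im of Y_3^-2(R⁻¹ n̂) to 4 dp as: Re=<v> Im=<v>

Need the full column D^3_{m',-2} for m'=−3..3 at α=0.1072, β=1.5934, γ=5.8215.
cos(β/2)=0.699070, sin(β/2)=0.715053
d^3_{-3,-2}: single k=1 term ⇒ +0.292427;  D = +0.241058-0.165544i
d^3_{-2,-2}: k∈[0..1] ⇒ +0.116714 -0.610562 = -0.493847;  D = -0.374846+0.321521i
d^3_{-1,-2}: k∈[0..1] ⇒ -0.377522 +0.789964 = +0.412442;  D = +0.282529-0.300475i
d^3_{0,-2}: k∈[0..1] ⇒ +0.668837 -0.699770 = -0.030933;  D = -0.018657+0.024673i
d^3_{1,-2}: k∈[0..1] ⇒ -0.789964 +0.413249 = -0.376714;  D = -0.193755+0.323068i
d^3_{2,-2}: k∈[0..1] ⇒ +0.638800 -0.133669 = +0.505131;  D = +0.211963-0.458507i
d^3_{3,-2}: single k=0 term ⇒ -0.320102;  D = -0.102462+0.303260i
Y_3^{m'}(θ=0.9835,φ=0.9184) and Σ D·Y over m':
  (+0.2411-0.1655i)·(-0.2229-0.0907i)  (-0.3748+0.3215i)·(-0.1032-0.3786i)  (+0.2825-0.3005i)·(+0.0874-0.1144i)  (-0.0187+0.0247i)·(-0.3029+0.0000i)  (-0.1938+0.3231i)·(-0.0874-0.1144i)  (+0.2120-0.4585i)·(-0.1032+0.3786i)  (-0.1025+0.3033i)·(+0.2229-0.0907i)
Y_3^-2(R⁻¹ n̂) = +0.297914+0.256112i

Re=0.2979 Im=0.2561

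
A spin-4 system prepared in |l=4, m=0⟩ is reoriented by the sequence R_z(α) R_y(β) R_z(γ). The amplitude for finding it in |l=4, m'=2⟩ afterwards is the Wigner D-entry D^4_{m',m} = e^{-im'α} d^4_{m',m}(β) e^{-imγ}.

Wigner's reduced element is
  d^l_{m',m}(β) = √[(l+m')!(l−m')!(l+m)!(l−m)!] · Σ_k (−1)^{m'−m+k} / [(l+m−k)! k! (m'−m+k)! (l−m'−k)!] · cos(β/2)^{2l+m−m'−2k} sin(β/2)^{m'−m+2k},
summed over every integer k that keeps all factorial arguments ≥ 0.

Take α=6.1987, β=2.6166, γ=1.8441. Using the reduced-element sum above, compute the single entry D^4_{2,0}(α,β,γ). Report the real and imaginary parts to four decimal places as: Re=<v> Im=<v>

D^4_{2,0}(6.1987,2.6166,1.8441) = e^{-i·2·6.1987}·d^4_{2,0}(2.6166)·e^{-i·0·1.8441}. Compute d first:
c=cos(2.6166/2)=0.259492, s=sin(2.6166/2)=0.965745; N=√[720·2·24·24]=910.735966
Admissible k: 0..2 (factorial args all ≥0)
  k=0: (−1)^2·910.7360/(96)·0.2595^6·0.9657^2 = +0.002701
  k=1: (−1)^3·910.7360/(36)·0.2595^4·0.9657^4 = -0.099779
  k=2: (−1)^4·910.7360/(96)·0.2595^2·0.9657^6 = +0.518257
d^4_{2,0}(2.6166) = +0.002701 -0.099779 +0.518257 = +0.421180
Phases: e^{-i·(2)·6.1987}=+0.985758+0.168168i, e^{-i·(0)·1.8441}=+1.000000+0.000000i ⇒ D=+0.415182+0.070829i

Re=0.4152 Im=0.0708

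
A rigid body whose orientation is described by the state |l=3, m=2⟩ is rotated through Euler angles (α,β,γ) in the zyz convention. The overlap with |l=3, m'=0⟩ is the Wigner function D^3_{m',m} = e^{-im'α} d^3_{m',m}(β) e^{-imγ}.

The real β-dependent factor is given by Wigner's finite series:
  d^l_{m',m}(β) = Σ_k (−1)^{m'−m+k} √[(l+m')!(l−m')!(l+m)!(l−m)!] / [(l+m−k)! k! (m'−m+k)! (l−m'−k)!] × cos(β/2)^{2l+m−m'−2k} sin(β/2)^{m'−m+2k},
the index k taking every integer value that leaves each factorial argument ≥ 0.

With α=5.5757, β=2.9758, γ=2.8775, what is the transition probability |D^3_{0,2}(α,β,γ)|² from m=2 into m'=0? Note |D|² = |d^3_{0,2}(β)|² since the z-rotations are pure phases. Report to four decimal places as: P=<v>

D^3_{0,2}(5.5757,2.9758,2.8775) = e^{-i·0·5.5757}·d^3_{0,2}(2.9758)·e^{-i·2·2.8775}. Compute d first:
With c≡cos(β/2)=0.082801 and s≡sin(β/2)=0.996566, N=[6·6·120·1]^{1/2}=65.726707
k∈{2,3} keeps every argument non-negative
  k=2: (−1)^0·65.7267/(12)·0.0828^4·0.9966^2 = +0.000256
  k=3: (−1)^1·65.7267/(12)·0.0828^2·0.9966^4 = -0.037039
d^3_{0,2}(2.9758) = +0.000256 -0.037039 = -0.036783
|D^3_{0,2}|² = |d^3_{0,2}(β)|² = (-0.036783)² = 0.001353 (the z-rotation phases have unit modulus)

P=0.0014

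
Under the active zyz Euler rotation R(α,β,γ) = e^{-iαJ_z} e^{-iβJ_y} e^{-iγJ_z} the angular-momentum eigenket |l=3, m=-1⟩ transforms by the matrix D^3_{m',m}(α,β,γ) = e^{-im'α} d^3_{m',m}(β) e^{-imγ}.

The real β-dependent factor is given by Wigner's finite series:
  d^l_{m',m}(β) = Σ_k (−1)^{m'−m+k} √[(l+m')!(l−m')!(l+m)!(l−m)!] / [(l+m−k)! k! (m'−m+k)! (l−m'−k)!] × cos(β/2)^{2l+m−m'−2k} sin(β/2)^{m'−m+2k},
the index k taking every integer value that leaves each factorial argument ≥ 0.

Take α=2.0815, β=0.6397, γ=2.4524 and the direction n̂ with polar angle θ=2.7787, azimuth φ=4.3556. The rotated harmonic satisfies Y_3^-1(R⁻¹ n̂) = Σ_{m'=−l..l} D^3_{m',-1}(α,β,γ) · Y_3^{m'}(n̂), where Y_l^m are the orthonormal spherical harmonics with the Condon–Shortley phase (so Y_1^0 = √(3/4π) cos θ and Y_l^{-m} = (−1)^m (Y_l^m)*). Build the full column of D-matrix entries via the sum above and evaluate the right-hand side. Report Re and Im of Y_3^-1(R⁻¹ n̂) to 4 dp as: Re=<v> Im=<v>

Need the full column D^3_{m',-1} for m'=−3..3 at α=2.0815, β=0.6397, γ=2.4524.
cos(β/2)=0.949283, sin(β/2)=0.314424
d^3_{-3,-1}: single k=2 term ⇒ +0.310928;  D = -0.232135+0.206856i
d^3_{-2,-1}: k∈[1..2] ⇒ +0.766467 -0.168176 = +0.598291;  D = +0.565578+0.195125i
d^3_{-1,-1}: k∈[0..2] ⇒ +0.731767 -0.642250 +0.052845 = +0.142363;  D = -0.025276-0.140101i
d^3_{0,-1}: k∈[0..2] ⇒ -0.839623 +0.276342 -0.010106 = -0.573387;  D = +0.442517-0.364625i
d^3_{1,-1}: k∈[0..2] ⇒ +0.481687 -0.070460 +0.000966 = +0.412193;  D = +0.384165+0.149401i
d^3_{2,-1}: k∈[0..1] ⇒ -0.168176 +0.009225 = -0.158951;  D = +0.022150+0.157400i
d^3_{3,-1}: single k=0 term ⇒ +0.034111;  D = -0.027145+0.020658i
Y_3^{m'}(θ=2.7787,φ=4.3556) and Σ D·Y over m':
  (-0.2321+0.2069i)·(+0.0164-0.0090i)  (+0.5656+0.1951i)·(+0.0910+0.0788i)  (-0.0253-0.1401i)·(-0.1350+0.3623i)  (+0.4425-0.3646i)·(-0.4779+0.0000i)  (+0.3842+0.1494i)·(+0.1350+0.3623i)  (+0.0221+0.1574i)·(+0.0910-0.0788i)  (-0.0271+0.0207i)·(-0.0164-0.0090i)
Y_3^-1(R⁻¹ n̂) = -0.110374+0.423652i

Re=-0.1104 Im=0.4237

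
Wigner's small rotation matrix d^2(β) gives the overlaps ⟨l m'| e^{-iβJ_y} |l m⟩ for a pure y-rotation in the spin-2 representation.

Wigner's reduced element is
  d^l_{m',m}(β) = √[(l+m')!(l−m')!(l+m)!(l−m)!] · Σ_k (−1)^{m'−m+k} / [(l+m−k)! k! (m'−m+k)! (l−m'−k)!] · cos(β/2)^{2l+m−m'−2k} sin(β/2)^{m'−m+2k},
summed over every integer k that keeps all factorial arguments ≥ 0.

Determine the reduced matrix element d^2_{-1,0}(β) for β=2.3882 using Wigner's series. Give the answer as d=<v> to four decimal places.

d^2_{-1,0}(β=2.3882) via Wigner's sum:
c=cos(2.3882/2)=0.367850, s=sin(2.3882/2)=0.929885; N=√[1·6·2·2]=4.898979
k∈{1,2} keeps every argument non-negative
  k=1: (−1)^0·4.8990/(2)·0.3679^3·0.9299^1 = +0.113375
  k=2: (−1)^1·4.8990/(2)·0.3679^1·0.9299^3 = -0.724494
d^2_{-1,0}(2.3882) = +0.113375 -0.724494 = -0.611118

d=-0.6111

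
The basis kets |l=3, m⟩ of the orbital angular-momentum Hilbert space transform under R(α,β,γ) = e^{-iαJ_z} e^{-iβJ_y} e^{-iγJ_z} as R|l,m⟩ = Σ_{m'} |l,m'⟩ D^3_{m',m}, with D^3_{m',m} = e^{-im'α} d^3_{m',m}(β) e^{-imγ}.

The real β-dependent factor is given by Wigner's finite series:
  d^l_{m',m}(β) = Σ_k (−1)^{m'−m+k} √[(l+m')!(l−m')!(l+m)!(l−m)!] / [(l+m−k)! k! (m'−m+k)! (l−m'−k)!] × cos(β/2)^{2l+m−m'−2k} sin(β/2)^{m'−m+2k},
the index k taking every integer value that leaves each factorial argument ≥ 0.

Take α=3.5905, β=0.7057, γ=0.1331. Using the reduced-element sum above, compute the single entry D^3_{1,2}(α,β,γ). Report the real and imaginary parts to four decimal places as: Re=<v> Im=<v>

Split into d^3_{1,2}(β=0.7057) × two z-phases.
With c≡cos(β/2)=0.938392 and s≡sin(β/2)=0.345574, N=[24·2·120·1]^{1/2}=75.894664
k: max(0,(2)−(1))=1 … min(3+(2),3−(1))=2
  k=1: (−1)^0·75.8947/(24)·0.9384^5·0.3456^1 = +0.795172
  k=2: (−1)^1·75.8947/(12)·0.9384^3·0.3456^3 = -0.215677
d^3_{1,2}(0.7057) = +0.795172 -0.215677 = +0.579495
D = (-0.900922+0.433981i)·(+0.579495)·(+0.964778-0.263067i) = -0.437532+0.379974i

Re=-0.4375 Im=0.3800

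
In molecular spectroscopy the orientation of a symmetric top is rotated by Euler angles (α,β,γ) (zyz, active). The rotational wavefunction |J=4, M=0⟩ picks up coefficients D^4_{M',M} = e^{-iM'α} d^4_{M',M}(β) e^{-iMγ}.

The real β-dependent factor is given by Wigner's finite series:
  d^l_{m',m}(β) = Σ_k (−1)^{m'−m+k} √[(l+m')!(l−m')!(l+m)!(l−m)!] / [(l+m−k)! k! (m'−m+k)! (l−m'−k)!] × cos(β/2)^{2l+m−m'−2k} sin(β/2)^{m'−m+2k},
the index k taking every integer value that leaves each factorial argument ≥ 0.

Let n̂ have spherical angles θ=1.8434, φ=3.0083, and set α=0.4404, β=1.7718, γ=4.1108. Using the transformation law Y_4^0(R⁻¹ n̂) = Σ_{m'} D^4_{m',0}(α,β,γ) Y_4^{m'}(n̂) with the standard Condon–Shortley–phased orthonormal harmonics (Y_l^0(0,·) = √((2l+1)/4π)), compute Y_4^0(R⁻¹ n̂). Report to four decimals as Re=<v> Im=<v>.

Re=-0.3117 Im=0.0000

Need the full column D^4_{m',0} for m'=−4..4 at α=0.4404, β=1.7718, γ=4.1108.
cos(β/2)=0.632593, sin(β/2)=0.774485
d^4_{-4,0}: single k=4 term ⇒ +0.482055;  D = -0.091421+0.473307i
d^4_{-3,0}: k∈[3..4] ⇒ +0.556831 -0.834643 = -0.277812;  D = -0.068623-0.269203i
d^4_{-2,0}: k∈[2..4] ⇒ +0.364663 -1.457599 +0.819307 = -0.273629;  D = -0.174174-0.211036i
d^4_{-1,0}: k∈[1..4] ⇒ +0.140410 -1.262774 +1.892792 -0.472856 = +0.297572;  D = +0.269178+0.126855i
d^4_{0,0}: k∈[0..4] ⇒ +0.025644 -0.615022 +2.074199 -1.381800 +0.129450 = +0.232472;  D = +0.232472+0.000000i
d^4_{1,0}: k∈[0..3] ⇒ -0.140410 +1.262774 -1.892792 +0.472856 = -0.297572;  D = -0.269178+0.126855i
d^4_{2,0}: k∈[0..2] ⇒ +0.364663 -1.457599 +0.819307 = -0.273629;  D = -0.174174+0.211036i
d^4_{3,0}: k∈[0..1] ⇒ -0.556831 +0.834643 = +0.277812;  D = +0.068623-0.269203i
d^4_{4,0}: single k=0 term ⇒ +0.482055;  D = -0.091421-0.473307i
Y_4^{m'}(θ=1.8434,φ=3.0083) and Σ D·Y over m':
  (-0.0914+0.4733i)·(+0.3279+0.1935i)  (-0.0686-0.2692i)·(+0.2773+0.1172i)  (-0.1742-0.2110i)·(-0.1474-0.0403i)  (+0.2692+0.1269i)·(-0.3031-0.0406i)  (+0.2325+0.0000i)·(+0.1068+0.0000i)  (-0.2692+0.1269i)·(+0.3031-0.0406i)  (-0.1742+0.2110i)·(-0.1474+0.0403i)  (+0.0686-0.2692i)·(-0.2773+0.1172i)  (-0.0914-0.4733i)·(+0.3279-0.1935i)
Y_4^0(R⁻¹ n̂) = -0.311729+0.000000i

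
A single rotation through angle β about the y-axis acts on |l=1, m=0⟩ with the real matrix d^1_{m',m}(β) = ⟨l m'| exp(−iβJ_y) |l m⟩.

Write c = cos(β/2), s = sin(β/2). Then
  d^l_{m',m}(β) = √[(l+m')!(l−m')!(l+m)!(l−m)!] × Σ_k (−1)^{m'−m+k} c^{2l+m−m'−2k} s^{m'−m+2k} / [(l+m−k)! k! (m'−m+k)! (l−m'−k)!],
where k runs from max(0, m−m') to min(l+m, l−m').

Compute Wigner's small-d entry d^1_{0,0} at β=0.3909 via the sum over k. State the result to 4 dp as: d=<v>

d=0.9246

d^1_{0,0}(β=0.3909) via Wigner's sum:
c=cos(0.3909/2)=0.980960, s=sin(0.3909/2)=0.194208; N=√[1·1·1·1]=1.000000
The bounds max(0,m−m')=0 and min(l+m,l−m')=1 give 2 terms
  k=0: (−1)^0·1.0000/(1)·0.9810^2·0.1942^0 = +0.962283
  k=1: (−1)^1·1.0000/(1)·0.9810^0·0.1942^2 = -0.037717
d^1_{0,0}(0.3909) = +0.962283 -0.037717 = +0.924567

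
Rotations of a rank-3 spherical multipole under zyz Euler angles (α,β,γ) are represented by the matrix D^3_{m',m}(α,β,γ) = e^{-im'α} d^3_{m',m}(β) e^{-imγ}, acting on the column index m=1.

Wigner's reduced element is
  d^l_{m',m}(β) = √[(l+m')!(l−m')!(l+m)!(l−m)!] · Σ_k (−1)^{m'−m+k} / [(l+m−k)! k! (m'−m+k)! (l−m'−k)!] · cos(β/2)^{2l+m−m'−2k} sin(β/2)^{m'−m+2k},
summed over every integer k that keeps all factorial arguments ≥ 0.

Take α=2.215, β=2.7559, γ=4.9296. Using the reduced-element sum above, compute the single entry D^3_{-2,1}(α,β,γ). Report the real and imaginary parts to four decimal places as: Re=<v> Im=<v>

First d^3_{-2,1}(β=2.7559), then the phase factors e^{-i(-2)α} and e^{-i(1)γ}:
Half-angle: c=0.191653, s=0.981463. N=√(1·120·24·2)=75.894664
k: max(0,(1)−(-2))=3 … min(3+(1),3−(-2))=4
  k=3: (−1)^0·75.8947/(12)·0.1917^3·0.9815^3 = +0.042092
  k=4: (−1)^1·75.8947/(24)·0.1917^1·0.9815^5 = -0.551931
d^3_{-2,1}(2.7559) = +0.042092 -0.551931 = -0.509839
Phases: e^{-i·(-2)·2.215}=-0.278651-0.960392i, e^{-i·(1)·4.9296}=+0.215507+0.976502i ⇒ D=-0.447524+0.244251i

Re=-0.4475 Im=0.2443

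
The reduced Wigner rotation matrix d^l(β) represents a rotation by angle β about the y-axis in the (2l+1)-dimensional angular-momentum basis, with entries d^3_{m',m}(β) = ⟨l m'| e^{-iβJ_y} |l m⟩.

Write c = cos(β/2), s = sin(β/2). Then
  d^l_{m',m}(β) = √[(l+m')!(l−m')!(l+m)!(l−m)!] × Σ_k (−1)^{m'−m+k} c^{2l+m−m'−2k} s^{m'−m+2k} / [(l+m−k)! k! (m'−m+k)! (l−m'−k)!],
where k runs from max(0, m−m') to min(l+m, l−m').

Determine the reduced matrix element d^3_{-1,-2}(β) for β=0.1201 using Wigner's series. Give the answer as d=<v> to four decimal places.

d^3_{-1,-2}(β=0.1201) via Wigner's sum:
Half-angle: c=0.998198, s=0.060014. N=√(2·24·1·120)=75.894664
Admissible k: 0..1 (factorial args all ≥0)
  k=0: (−1)^1·75.8947/(24)·0.9982^5·0.0600^1 = -0.188076
  k=1: (−1)^2·75.8947/(12)·0.9982^3·0.0600^3 = +0.001360
d^3_{-1,-2}(0.1201) = -0.188076 +0.001360 = -0.186717

d=-0.1867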